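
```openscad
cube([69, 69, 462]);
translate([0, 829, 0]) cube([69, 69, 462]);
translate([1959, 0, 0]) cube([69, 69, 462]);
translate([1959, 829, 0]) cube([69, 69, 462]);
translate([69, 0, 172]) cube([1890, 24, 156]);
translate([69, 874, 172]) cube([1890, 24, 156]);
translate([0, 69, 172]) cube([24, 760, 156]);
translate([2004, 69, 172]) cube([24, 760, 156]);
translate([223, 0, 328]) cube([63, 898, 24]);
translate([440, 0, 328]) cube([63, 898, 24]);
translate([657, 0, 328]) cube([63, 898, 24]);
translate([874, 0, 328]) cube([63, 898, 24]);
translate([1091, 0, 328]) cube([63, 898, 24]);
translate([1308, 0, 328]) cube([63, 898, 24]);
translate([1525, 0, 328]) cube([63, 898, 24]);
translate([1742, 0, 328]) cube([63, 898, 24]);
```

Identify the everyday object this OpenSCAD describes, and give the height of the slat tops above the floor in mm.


A bed frame. The slat-top height is 352 mm.

Four posts, four rails, and a row of slats — a bed frame. Slats sit on the rails at z = 172 + 156 = 328; with slat thickness 24, the top is 352 mm.


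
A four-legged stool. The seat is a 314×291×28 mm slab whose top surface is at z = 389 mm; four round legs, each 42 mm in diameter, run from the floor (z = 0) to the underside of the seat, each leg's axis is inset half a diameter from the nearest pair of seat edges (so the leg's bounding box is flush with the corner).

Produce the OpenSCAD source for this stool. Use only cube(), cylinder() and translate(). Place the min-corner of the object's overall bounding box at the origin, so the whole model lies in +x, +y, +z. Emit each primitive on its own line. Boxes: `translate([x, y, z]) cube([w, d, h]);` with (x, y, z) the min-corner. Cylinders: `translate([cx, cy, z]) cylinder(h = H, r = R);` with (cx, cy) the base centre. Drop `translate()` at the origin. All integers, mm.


translate([0, 0, 361]) cube([314, 291, 28]);
translate([21, 21, 0]) cylinder(h = 361, r = 21);
translate([293, 21, 0]) cylinder(h = 361, r = 21);
translate([21, 270, 0]) cylinder(h = 361, r = 21);
translate([293, 270, 0]) cylinder(h = 361, r = 21);


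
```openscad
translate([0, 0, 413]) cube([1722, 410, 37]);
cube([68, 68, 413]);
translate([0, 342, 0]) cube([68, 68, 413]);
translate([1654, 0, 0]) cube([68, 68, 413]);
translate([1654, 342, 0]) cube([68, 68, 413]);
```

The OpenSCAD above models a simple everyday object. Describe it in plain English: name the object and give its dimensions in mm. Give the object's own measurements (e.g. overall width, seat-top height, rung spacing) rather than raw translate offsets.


A long wooden bench with a 1722 mm (x) × 410 mm (y) seat, 37 mm thick, its top surface 450 mm above the floor. Four 68 mm square legs at the seat corners, flush with the edges, run from z = 0 to the seat underside.


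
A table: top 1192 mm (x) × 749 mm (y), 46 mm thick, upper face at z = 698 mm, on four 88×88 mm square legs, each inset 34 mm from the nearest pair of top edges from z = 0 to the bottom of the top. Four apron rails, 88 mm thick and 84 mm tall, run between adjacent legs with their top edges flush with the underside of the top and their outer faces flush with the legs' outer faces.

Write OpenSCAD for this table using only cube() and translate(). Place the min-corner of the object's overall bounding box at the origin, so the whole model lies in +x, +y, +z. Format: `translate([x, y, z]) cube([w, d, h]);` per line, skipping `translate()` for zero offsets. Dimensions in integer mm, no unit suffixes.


translate([0, 0, 652]) cube([1192, 749, 46]);
translate([34, 34, 0]) cube([88, 88, 652]);
translate([1070, 34, 0]) cube([88, 88, 652]);
translate([34, 627, 0]) cube([88, 88, 652]);
translate([1070, 627, 0]) cube([88, 88, 652]);
translate([122, 34, 568]) cube([948, 88, 84]);
translate([122, 627, 568]) cube([948, 88, 84]);
translate([34, 122, 568]) cube([88, 505, 84]);
translate([1070, 122, 568]) cube([88, 505, 84]);


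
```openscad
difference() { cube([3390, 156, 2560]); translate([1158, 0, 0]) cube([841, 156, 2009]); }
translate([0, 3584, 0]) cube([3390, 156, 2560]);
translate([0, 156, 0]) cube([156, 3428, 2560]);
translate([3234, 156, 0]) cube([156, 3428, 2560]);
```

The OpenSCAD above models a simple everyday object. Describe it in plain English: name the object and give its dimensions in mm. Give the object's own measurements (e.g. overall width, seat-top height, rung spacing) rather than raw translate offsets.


A single room: four walls, each 2560 mm tall and 156 mm thick, enclosing an outside footprint 3390×3740 mm (x × y), no floor or roof. The front and back walls (−y and +y sides) run the full x-width; the side walls fit between their inner faces. A door opening 841 mm wide and 2009 mm tall is cut through the front wall from the floor up, its −x edge 1158 mm from the wall's −x end.


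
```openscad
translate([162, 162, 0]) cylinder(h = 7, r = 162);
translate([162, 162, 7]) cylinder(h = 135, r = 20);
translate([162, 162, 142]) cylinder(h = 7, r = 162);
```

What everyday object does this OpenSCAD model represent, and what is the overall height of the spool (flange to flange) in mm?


A spool. The overall height is 149 mm.

Three coaxial cylinders, large–small–large — a spool. Two 7 mm flanges and a 135 mm core give 7 + 135 + 7 = 149 mm.


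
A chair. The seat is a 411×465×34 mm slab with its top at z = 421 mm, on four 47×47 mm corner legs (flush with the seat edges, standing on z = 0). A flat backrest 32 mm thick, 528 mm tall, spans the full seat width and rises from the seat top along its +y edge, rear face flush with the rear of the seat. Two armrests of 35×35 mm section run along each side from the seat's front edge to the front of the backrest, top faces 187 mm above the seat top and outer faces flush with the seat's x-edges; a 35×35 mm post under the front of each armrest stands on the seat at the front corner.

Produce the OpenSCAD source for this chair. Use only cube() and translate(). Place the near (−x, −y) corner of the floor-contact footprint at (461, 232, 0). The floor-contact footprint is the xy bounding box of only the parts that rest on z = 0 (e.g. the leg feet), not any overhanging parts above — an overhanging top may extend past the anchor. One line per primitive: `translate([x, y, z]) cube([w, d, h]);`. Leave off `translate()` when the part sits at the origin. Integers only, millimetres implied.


translate([461, 232, 387]) cube([411, 465, 34]);
translate([461, 232, 0]) cube([47, 47, 387]);
translate([825, 232, 0]) cube([47, 47, 387]);
translate([461, 650, 0]) cube([47, 47, 387]);
translate([825, 650, 0]) cube([47, 47, 387]);
translate([461, 665, 421]) cube([411, 32, 528]);
translate([461, 232, 573]) cube([35, 433, 35]);
translate([837, 232, 573]) cube([35, 433, 35]);
translate([461, 232, 421]) cube([35, 35, 152]);
translate([837, 232, 421]) cube([35, 35, 152]);


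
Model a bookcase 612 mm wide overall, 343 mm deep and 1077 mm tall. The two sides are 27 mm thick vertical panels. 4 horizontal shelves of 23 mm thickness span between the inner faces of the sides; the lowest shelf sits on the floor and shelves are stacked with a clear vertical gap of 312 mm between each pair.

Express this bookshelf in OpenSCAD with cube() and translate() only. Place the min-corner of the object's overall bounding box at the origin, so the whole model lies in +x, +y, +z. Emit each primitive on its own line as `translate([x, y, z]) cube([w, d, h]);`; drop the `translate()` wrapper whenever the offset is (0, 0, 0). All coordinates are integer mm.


cube([27, 343, 1077]);
translate([585, 0, 0]) cube([27, 343, 1077]);
translate([27, 0, 0]) cube([558, 343, 23]);
translate([27, 0, 335]) cube([558, 343, 23]);
translate([27, 0, 670]) cube([558, 343, 23]);
translate([27, 0, 1005]) cube([558, 343, 23]);


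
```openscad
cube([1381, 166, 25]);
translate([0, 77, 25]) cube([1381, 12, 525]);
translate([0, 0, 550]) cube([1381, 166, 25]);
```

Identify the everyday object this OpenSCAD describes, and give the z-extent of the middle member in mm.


An I-beam. The web height is 525 mm.

Two wide flanges with a thin centred web — an I-beam. Overall 575 mm minus two 25 mm flanges gives a web of 575 − 2·25 = 525 mm.


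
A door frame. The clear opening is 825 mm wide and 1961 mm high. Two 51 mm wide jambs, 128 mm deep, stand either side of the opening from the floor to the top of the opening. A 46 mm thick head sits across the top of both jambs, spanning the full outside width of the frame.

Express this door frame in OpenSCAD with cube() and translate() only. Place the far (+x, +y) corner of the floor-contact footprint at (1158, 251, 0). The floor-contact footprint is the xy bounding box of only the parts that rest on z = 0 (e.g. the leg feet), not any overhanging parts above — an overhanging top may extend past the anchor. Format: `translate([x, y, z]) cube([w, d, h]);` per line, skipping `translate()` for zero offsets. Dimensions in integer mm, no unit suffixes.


translate([231, 123, 0]) cube([51, 128, 1961]);
translate([1107, 123, 0]) cube([51, 128, 1961]);
translate([231, 123, 1961]) cube([927, 128, 46]);


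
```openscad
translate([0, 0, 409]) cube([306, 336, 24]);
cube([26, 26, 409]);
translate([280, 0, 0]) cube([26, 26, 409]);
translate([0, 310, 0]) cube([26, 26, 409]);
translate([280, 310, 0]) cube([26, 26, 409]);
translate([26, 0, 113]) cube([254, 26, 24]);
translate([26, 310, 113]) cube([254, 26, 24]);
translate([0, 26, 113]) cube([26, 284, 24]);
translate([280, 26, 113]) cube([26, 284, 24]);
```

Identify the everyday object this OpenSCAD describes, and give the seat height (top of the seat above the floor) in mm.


A stool. The seat height is 433 mm.

A 306×336×24 slab at z = 409 on four corner posts — a stool. The seat top is 409 + 24 = 433 mm.


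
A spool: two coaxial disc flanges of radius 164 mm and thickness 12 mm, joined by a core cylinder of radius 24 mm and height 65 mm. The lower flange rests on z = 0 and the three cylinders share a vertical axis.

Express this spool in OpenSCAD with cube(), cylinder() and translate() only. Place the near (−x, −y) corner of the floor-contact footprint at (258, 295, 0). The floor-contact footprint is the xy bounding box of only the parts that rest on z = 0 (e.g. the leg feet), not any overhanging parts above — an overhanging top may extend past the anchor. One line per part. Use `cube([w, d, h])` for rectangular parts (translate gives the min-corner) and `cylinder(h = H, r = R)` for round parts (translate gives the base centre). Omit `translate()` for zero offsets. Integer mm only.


translate([422, 459, 0]) cylinder(h = 12, r = 164);
translate([422, 459, 12]) cylinder(h = 65, r = 24);
translate([422, 459, 77]) cylinder(h = 12, r = 164);


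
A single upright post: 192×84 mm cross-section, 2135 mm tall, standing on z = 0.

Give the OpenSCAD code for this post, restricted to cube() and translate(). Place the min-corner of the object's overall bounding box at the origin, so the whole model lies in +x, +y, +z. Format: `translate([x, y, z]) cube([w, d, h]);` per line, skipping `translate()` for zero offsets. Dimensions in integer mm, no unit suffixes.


cube([192, 84, 2135]);


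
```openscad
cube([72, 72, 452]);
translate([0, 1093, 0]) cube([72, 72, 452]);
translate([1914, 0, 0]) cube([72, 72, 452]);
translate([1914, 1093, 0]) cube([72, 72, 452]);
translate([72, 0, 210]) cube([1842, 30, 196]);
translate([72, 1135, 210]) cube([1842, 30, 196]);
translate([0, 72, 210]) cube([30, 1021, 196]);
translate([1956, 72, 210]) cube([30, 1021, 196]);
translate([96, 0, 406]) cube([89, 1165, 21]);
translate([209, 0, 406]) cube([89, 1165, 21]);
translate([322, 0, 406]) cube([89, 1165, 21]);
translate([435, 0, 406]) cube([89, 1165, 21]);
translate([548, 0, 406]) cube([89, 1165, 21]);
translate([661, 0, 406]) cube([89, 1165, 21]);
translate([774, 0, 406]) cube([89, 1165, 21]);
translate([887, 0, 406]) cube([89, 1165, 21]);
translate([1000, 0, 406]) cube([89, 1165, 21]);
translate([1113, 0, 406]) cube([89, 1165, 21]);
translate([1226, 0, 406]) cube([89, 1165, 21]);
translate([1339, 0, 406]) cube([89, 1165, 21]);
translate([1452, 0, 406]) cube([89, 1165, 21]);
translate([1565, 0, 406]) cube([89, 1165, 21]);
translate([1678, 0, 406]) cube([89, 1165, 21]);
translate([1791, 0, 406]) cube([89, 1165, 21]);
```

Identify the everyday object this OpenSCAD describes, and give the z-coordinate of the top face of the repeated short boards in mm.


A bed frame. The slat-top height is 427 mm.

Four posts, four rails, and a row of slats — a bed frame. Slats sit on the rails at z = 210 + 196 = 406; with slat thickness 21, the top is 427 mm.


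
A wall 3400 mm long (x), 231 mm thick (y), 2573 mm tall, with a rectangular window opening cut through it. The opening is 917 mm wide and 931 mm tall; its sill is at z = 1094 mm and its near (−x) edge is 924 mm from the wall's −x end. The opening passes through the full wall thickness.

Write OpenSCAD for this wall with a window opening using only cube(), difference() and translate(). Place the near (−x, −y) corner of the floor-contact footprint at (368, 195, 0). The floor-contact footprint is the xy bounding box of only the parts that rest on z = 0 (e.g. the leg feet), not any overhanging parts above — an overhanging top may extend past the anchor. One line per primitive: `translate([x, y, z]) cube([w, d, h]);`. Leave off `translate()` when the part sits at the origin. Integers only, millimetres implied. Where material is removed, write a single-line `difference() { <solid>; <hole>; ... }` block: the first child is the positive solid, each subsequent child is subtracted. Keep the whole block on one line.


difference() { translate([368, 195, 0]) cube([3400, 231, 2573]); translate([1292, 195, 1094]) cube([917, 231, 931]); }


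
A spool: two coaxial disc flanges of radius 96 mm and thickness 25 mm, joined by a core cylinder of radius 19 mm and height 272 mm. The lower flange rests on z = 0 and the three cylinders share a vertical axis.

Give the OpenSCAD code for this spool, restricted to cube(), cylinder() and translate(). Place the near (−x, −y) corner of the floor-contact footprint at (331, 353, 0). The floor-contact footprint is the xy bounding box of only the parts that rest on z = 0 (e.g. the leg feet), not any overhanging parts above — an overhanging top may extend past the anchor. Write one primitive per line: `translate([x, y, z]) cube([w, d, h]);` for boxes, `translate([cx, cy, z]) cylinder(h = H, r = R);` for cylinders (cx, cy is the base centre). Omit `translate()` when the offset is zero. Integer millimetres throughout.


translate([427, 449, 0]) cylinder(h = 25, r = 96);
translate([427, 449, 25]) cylinder(h = 272, r = 19);
translate([427, 449, 297]) cylinder(h = 25, r = 96);


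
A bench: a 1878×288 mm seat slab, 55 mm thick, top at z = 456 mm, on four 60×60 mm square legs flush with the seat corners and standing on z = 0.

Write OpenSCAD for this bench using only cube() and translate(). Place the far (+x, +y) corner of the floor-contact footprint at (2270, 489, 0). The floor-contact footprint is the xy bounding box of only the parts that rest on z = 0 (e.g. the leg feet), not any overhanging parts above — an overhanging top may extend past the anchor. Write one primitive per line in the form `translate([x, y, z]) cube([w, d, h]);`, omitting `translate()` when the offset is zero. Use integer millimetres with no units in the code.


// leg_h = 456 − 55 = 401
translate([392, 201, 401]) cube([1878, 288, 55]);
translate([392, 201, 0]) cube([60, 60, 401]);
translate([392, 429, 0]) cube([60, 60, 401]);
translate([2210, 201, 0]) cube([60, 60, 401]);
translate([2210, 429, 0]) cube([60, 60, 401]);


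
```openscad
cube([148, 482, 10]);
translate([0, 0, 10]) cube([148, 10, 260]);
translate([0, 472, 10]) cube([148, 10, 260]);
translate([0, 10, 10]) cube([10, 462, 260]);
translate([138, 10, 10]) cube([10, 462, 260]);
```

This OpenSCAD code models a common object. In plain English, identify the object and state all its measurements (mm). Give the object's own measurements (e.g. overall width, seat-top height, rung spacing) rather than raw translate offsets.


An open-topped rectangular box: outside dimensions 148×482×270 mm, with a uniform wall and base thickness of 10 mm. The base is a full 148×482 slab on the floor; four walls sit on top of the base. The front and back walls (the −y and +y sides) span the full width; the two side walls fit between them.


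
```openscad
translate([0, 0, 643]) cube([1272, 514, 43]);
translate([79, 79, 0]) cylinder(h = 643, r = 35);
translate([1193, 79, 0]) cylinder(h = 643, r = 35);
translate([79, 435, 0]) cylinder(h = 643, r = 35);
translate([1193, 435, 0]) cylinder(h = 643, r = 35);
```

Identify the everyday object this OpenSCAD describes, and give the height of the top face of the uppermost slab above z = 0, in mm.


A table. The table height is 686 mm.

A 1272×514×43 slab sits at z = 643 on four Ø70 mm round legs — a table. The top surface is at 643 + 43 = 686 mm.


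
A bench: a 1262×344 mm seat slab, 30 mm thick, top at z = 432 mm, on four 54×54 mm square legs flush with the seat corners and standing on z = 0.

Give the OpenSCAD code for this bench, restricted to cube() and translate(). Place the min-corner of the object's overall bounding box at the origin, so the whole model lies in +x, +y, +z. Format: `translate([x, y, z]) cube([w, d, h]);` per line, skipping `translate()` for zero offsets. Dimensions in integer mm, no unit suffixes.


// leg_h = 432 − 30 = 402
translate([0, 0, 402]) cube([1262, 344, 30]);
cube([54, 54, 402]);
translate([0, 290, 0]) cube([54, 54, 402]);
translate([1208, 0, 0]) cube([54, 54, 402]);
translate([1208, 290, 0]) cube([54, 54, 402]);


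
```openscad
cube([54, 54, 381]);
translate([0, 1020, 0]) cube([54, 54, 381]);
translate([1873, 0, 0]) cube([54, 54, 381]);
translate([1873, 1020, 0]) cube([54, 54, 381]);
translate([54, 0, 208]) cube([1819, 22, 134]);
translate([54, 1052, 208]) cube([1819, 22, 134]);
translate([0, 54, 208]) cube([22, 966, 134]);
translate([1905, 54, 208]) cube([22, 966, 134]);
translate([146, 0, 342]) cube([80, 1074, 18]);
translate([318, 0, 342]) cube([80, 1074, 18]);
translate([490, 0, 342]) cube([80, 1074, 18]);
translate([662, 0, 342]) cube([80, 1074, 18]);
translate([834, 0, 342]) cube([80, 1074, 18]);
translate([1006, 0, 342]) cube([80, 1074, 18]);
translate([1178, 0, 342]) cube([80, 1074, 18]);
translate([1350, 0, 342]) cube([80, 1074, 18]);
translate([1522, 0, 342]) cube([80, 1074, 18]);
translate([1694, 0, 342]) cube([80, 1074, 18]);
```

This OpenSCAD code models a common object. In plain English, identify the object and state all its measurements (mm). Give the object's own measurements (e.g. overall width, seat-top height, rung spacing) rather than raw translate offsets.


A bed frame 1927 mm long (x) by 1074 mm wide (y). Four 54×54 mm corner posts, 381 mm tall, at the corners of the footprint. Four rails of 22 mm thickness and 134 mm height run between adjacent posts with their undersides at z = 208 mm, their outer faces flush with the outside of the frame (the two x-running rails run between the posts' inner faces; the two y-running rails run between the posts' inner faces). 10 slats, each 80 mm wide (x) and 18 mm thick, lie across the top of the two x-running rails, running the full 1074 mm width of the frame in y; along x they sit between the end posts with a 92 mm gap after the −x posts and between neighbouring slats, leaving 99 mm before the +x posts.


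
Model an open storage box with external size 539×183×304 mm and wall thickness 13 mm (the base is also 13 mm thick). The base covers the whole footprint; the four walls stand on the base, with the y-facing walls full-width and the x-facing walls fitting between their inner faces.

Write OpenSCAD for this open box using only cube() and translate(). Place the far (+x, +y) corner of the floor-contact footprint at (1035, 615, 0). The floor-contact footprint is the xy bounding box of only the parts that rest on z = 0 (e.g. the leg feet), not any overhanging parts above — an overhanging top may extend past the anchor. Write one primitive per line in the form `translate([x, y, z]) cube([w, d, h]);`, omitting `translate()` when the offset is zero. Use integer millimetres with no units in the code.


translate([496, 432, 0]) cube([539, 183, 13]);
translate([496, 432, 13]) cube([539, 13, 291]);
translate([496, 602, 13]) cube([539, 13, 291]);
translate([496, 445, 13]) cube([13, 157, 291]);
translate([1022, 445, 13]) cube([13, 157, 291]);


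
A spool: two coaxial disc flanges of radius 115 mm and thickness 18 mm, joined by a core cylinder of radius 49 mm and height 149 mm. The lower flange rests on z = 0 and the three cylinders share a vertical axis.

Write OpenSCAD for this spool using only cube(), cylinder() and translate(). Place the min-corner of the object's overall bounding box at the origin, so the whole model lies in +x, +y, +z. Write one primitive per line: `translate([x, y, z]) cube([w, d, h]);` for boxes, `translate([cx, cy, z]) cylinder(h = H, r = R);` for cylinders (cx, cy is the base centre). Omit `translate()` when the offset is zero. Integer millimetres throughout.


translate([115, 115, 0]) cylinder(h = 18, r = 115);
translate([115, 115, 18]) cylinder(h = 149, r = 49);
translate([115, 115, 167]) cylinder(h = 18, r = 115);


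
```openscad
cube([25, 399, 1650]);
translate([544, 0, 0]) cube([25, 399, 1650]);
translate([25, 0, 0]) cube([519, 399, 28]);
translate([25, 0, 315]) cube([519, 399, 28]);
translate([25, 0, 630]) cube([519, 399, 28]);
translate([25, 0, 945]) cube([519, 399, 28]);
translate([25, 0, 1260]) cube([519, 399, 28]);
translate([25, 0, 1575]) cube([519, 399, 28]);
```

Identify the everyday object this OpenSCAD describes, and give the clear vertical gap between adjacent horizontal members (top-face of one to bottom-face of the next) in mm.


A bookshelf. The clear shelf gap is 287 mm.

Two tall side panels with 6 horizontal boards between them — a bookshelf. The first two shelf undersides are at z = 0 and z = 315; with shelf thickness 28, the clear gap is 315 − 0 − 28 = 287 mm.


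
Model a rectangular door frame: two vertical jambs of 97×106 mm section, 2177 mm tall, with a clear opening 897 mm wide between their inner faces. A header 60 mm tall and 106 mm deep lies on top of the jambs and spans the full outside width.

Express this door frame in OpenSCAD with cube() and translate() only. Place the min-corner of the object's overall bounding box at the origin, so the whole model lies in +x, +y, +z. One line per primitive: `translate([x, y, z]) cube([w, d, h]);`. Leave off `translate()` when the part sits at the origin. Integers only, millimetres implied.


cube([97, 106, 2177]);
translate([994, 0, 0]) cube([97, 106, 2177]);
translate([0, 0, 2177]) cube([1091, 106, 60]);


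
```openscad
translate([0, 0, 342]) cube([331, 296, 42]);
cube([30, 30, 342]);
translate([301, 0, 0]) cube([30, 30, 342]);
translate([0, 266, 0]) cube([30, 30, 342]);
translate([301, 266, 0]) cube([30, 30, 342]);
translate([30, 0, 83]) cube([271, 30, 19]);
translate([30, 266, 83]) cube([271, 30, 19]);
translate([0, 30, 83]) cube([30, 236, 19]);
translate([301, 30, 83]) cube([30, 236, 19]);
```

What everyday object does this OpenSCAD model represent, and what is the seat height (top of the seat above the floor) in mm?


A stool. The seat height is 384 mm.

A 331×296×42 slab at z = 342 on four corner posts — a stool. The seat top is 342 + 42 = 384 mm.


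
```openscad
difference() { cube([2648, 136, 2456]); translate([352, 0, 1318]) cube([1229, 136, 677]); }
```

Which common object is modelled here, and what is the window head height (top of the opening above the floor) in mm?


A wall with a window opening. The window head height is 1995 mm.

A wall with a rectangular opening subtracted — a window. Sill at z = 1318, opening 677 mm tall, so the head is at 1318 + 677 = 1995 mm.


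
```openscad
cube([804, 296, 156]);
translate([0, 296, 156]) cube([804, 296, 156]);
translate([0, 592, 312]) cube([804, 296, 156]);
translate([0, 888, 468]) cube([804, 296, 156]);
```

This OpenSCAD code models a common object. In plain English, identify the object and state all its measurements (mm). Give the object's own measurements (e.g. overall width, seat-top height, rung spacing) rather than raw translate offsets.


A straight staircase of 4 solid steps. Each step is 804 mm wide (x), 296 mm deep (y, the going) and 156 mm tall (the rise). The first step rests on the floor; each subsequent step sits one going further in +y and one rise higher in +z, directly behind and above the previous step with no overlap.


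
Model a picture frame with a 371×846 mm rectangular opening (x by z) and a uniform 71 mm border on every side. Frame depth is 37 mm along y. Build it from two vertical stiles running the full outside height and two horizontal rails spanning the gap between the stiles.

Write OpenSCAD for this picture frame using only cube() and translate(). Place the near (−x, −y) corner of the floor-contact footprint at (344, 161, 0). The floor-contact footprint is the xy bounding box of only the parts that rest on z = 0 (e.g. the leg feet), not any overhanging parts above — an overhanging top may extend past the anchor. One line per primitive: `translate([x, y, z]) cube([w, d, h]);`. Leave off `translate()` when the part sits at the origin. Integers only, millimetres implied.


translate([344, 161, 0]) cube([71, 37, 988]);
translate([786, 161, 0]) cube([71, 37, 988]);
translate([415, 161, 0]) cube([371, 37, 71]);
translate([415, 161, 917]) cube([371, 37, 71]);


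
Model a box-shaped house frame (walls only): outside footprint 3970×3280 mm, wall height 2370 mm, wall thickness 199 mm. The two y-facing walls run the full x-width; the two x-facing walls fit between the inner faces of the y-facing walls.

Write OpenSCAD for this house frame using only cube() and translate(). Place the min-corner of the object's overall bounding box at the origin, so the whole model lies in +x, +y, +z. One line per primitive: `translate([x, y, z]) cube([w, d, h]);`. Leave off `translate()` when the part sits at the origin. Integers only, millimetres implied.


cube([3970, 199, 2370]);
translate([0, 3081, 0]) cube([3970, 199, 2370]);
translate([0, 199, 0]) cube([199, 2882, 2370]);
translate([3771, 199, 0]) cube([199, 2882, 2370]);


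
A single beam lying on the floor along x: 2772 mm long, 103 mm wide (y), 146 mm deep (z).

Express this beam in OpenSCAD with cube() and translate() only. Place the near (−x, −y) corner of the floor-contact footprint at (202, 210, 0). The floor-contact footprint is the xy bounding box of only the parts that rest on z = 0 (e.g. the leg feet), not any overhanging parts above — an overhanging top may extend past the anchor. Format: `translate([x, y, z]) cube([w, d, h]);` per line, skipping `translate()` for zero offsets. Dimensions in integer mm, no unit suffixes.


translate([202, 210, 0]) cube([2772, 103, 146]);


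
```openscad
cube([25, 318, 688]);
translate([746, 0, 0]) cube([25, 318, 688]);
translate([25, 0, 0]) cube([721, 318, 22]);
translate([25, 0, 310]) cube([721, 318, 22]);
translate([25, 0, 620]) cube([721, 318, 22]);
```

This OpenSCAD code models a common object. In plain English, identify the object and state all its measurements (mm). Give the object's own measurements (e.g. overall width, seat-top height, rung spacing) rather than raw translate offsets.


An open bookshelf. Two side panels, each 25 mm thick, 318 mm deep and 688 mm tall, stand 771 mm apart (outside-to-outside). Between them sit 3 shelves, each 22 mm thick and 318 mm deep, spanning the full gap between the sides. The bottom shelf rests on the floor (its underside at z = 0) and the clear gap between one shelf's top and the next shelf's underside is 288 mm.


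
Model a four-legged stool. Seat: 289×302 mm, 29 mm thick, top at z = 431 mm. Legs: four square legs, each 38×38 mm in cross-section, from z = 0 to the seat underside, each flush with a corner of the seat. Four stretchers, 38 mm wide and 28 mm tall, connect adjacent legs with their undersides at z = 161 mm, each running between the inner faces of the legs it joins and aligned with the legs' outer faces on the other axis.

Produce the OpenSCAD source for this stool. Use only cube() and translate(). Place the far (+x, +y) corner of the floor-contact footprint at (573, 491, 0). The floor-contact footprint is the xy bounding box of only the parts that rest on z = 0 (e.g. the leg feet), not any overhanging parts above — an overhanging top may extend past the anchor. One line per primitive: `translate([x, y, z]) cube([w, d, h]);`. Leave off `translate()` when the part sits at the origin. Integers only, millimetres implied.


// leg_h = 431 - 29 = 402
// stretcher span = 289 - 2*38 = 213
translate([284, 189, 402]) cube([289, 302, 29]);
translate([284, 189, 0]) cube([38, 38, 402]);
translate([535, 189, 0]) cube([38, 38, 402]);
translate([284, 453, 0]) cube([38, 38, 402]);
translate([535, 453, 0]) cube([38, 38, 402]);
translate([322, 189, 161]) cube([213, 38, 28]);
translate([322, 453, 161]) cube([213, 38, 28]);
translate([284, 227, 161]) cube([38, 226, 28]);
translate([535, 227, 161]) cube([38, 226, 28]);


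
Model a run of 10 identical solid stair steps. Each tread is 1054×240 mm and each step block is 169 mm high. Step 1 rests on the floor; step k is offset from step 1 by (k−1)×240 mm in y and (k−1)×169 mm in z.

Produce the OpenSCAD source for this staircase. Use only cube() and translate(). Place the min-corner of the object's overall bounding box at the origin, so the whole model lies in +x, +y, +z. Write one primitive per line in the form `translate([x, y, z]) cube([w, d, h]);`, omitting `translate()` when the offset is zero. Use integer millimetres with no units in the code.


cube([1054, 240, 169]);
translate([0, 240, 169]) cube([1054, 240, 169]);
translate([0, 480, 338]) cube([1054, 240, 169]);
translate([0, 720, 507]) cube([1054, 240, 169]);
translate([0, 960, 676]) cube([1054, 240, 169]);
translate([0, 1200, 845]) cube([1054, 240, 169]);
translate([0, 1440, 1014]) cube([1054, 240, 169]);
translate([0, 1680, 1183]) cube([1054, 240, 169]);
translate([0, 1920, 1352]) cube([1054, 240, 169]);
translate([0, 2160, 1521]) cube([1054, 240, 169]);


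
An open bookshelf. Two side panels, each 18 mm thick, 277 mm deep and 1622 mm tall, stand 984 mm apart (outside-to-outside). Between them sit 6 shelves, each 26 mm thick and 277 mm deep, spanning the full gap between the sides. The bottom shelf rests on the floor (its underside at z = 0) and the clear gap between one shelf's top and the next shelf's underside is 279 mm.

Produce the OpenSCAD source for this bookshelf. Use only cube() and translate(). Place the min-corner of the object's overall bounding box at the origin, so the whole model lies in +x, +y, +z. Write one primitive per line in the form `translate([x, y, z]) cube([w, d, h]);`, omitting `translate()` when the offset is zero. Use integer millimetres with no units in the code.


cube([18, 277, 1622]);
translate([966, 0, 0]) cube([18, 277, 1622]);
translate([18, 0, 0]) cube([948, 277, 26]);
translate([18, 0, 305]) cube([948, 277, 26]);
translate([18, 0, 610]) cube([948, 277, 26]);
translate([18, 0, 915]) cube([948, 277, 26]);
translate([18, 0, 1220]) cube([948, 277, 26]);
translate([18, 0, 1525]) cube([948, 277, 26]);


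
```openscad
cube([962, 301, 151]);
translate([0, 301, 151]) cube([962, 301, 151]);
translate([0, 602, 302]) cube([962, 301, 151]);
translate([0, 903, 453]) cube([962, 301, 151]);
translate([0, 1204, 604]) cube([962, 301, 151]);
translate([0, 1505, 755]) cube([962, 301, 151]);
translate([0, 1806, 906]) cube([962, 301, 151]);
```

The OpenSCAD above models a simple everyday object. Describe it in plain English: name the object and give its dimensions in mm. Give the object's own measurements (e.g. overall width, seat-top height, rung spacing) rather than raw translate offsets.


A straight staircase of 7 solid steps. Each step is 962 mm wide (x), 301 mm deep (y, the going) and 151 mm tall (the rise). The first step rests on the floor; each subsequent step sits one going further in +y and one rise higher in +z, directly behind and above the previous step with no overlap.


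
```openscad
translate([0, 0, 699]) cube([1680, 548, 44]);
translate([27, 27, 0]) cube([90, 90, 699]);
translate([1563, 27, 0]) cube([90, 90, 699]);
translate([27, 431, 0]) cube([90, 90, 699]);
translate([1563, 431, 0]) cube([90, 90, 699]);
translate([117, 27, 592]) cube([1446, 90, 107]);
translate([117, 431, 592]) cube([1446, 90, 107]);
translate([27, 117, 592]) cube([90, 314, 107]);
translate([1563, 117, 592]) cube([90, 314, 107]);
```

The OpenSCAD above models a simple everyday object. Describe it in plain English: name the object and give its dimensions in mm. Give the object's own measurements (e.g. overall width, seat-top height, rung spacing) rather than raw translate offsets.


A table: top 1680 mm (x) × 548 mm (y), 44 mm thick, upper face at z = 743 mm, on four 90×90 mm square legs, each inset 27 mm from the nearest pair of top edges from z = 0 to the bottom of the top. Four apron rails, 90 mm thick and 107 mm tall, run between adjacent legs with their top edges flush with the underside of the top and their outer faces flush with the legs' outer faces.


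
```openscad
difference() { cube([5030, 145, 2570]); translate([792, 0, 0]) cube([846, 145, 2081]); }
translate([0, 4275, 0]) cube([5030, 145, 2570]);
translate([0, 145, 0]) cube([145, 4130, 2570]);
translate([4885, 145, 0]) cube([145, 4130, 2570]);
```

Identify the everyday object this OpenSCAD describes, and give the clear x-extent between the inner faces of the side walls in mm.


A single room. The interior width is 4740 mm.

Four walls enclosing a rectangle with a door in the front wall — a room. Outside width 5030 minus two 145 mm walls gives 4740 mm.


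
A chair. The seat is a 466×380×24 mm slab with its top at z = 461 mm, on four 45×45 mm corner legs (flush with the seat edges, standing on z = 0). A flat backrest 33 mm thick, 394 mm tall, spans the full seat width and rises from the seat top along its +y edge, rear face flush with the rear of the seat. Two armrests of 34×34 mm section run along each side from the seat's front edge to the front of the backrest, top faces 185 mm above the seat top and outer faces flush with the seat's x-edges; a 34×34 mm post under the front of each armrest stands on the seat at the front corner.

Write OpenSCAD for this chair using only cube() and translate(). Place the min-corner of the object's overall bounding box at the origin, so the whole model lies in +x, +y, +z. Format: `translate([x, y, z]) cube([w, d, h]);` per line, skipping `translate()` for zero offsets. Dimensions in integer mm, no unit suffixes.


// leg_h = 461 - 24 = 437
// arm post h = 185 - 34 = 151
translate([0, 0, 437]) cube([466, 380, 24]);
cube([45, 45, 437]);
translate([421, 0, 0]) cube([45, 45, 437]);
translate([0, 335, 0]) cube([45, 45, 437]);
translate([421, 335, 0]) cube([45, 45, 437]);
translate([0, 347, 461]) cube([466, 33, 394]);
translate([0, 0, 612]) cube([34, 347, 34]);
translate([432, 0, 612]) cube([34, 347, 34]);
translate([0, 0, 461]) cube([34, 34, 151]);
translate([432, 0, 461]) cube([34, 34, 151]);


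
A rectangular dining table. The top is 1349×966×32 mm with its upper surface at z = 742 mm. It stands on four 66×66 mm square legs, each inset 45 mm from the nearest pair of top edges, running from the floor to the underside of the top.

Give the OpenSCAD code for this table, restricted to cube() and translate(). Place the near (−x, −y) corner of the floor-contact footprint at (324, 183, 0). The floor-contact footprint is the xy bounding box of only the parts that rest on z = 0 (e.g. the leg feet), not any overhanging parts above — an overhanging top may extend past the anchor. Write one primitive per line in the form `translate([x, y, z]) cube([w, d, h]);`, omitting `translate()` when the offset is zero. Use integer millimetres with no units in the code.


translate([279, 138, 710]) cube([1349, 966, 32]);
translate([324, 183, 0]) cube([66, 66, 710]);
translate([1517, 183, 0]) cube([66, 66, 710]);
translate([324, 993, 0]) cube([66, 66, 710]);
translate([1517, 993, 0]) cube([66, 66, 710]);


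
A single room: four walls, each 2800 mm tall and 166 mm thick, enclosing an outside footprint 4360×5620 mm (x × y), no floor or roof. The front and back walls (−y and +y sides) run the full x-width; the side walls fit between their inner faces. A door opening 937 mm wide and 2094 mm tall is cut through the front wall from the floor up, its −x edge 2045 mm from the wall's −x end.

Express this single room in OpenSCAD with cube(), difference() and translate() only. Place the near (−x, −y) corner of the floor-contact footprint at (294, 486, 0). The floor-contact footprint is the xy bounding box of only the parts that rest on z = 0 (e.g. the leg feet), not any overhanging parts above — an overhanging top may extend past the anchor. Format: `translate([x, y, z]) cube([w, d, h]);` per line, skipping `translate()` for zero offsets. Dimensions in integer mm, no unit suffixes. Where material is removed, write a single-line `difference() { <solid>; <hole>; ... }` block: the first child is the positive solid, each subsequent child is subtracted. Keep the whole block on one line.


difference() { translate([294, 486, 0]) cube([4360, 166, 2800]); translate([2339, 486, 0]) cube([937, 166, 2094]); }
translate([294, 5940, 0]) cube([4360, 166, 2800]);
translate([294, 652, 0]) cube([166, 5288, 2800]);
translate([4488, 652, 0]) cube([166, 5288, 2800]);


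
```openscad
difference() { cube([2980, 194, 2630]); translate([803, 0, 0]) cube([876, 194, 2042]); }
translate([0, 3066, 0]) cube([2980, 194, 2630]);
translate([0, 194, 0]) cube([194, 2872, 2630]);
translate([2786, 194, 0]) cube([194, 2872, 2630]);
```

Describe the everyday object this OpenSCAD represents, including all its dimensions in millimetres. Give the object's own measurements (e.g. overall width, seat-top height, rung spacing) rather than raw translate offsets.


A single room: four walls, each 2630 mm tall and 194 mm thick, enclosing an outside footprint 2980×3260 mm (x × y), no floor or roof. The front and back walls (−y and +y sides) run the full x-width; the side walls fit between their inner faces. A door opening 876 mm wide and 2042 mm tall is cut through the front wall from the floor up, its −x edge 803 mm from the wall's −x end.


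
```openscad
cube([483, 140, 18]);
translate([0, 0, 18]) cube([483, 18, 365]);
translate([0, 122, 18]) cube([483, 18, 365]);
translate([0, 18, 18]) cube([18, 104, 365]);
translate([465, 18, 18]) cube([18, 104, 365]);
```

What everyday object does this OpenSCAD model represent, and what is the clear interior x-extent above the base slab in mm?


An open box. The internal width is 447 mm.

A 483×140 base slab with four walls standing on it — an open box. The base is 483 mm wide and the walls are 18 mm thick, so the internal width is 483 − 2 × 18 = 447 mm.


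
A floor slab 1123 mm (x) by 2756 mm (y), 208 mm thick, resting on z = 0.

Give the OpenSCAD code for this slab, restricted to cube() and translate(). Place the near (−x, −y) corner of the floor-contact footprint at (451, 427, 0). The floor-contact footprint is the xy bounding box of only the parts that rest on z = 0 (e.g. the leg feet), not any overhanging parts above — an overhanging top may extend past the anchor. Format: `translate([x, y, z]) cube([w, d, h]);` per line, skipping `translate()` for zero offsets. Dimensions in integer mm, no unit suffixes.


translate([451, 427, 0]) cube([1123, 2756, 208]);


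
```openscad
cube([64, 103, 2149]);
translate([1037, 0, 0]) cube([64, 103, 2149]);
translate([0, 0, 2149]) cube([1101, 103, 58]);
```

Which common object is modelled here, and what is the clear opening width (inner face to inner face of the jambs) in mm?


A door frame. The clear opening width is 973 mm.

Two 2149 mm tall posts with a header on top — a door frame. The left jamb is 64 mm wide at x = 0; the right jamb starts at x = 1037. The clear opening is 1037 − 64 = 973 mm.
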